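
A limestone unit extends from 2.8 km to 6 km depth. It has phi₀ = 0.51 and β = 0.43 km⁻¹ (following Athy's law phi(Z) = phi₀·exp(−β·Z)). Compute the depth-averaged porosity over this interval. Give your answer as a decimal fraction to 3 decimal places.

0.083

⟨phi⟩ = (1/(Z₂−Z₁)) ∫ phi₀ e^(−βZ) dZ = phi₀·(e^(−β·Z₁) − e^(−β·Z₂)) / (β·(Z₂−Z₁))
e^(−0.43×2.8) = 0.3000; e^(−0.43×6) = 0.0758
⟨phi⟩ = 0.51 × (0.3000 − 0.0758) / (0.43 × 3.2) = 0.51 × 0.1629 = 0.0831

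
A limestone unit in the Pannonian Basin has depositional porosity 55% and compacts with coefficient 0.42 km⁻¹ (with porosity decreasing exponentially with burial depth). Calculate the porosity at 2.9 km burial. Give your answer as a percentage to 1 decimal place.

16.3%

phi = phi₀·exp(−c·Z) = 0.55 × exp(−0.42 × 2.9) = 0.55 × exp(−1.218)
  = 0.55 × 0.2958 = 0.1627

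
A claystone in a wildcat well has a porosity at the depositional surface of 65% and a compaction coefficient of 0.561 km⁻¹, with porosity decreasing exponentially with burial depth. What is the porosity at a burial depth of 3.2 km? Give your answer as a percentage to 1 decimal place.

10.8%

φ = φ₀·exp(−k·Z) = 0.65 × exp(−0.561 × 3.2) = 0.65 × exp(−1.795)
  = 0.65 × 0.1661 = 0.1080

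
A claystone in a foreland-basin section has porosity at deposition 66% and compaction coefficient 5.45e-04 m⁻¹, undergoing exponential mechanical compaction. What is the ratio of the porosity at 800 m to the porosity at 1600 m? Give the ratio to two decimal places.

Working in km (1 km = 1000 m; c in km⁻¹ = c in m⁻¹ × 1000):
phi(d₁)/phi(d₂) = e^(−c·d₁)/e^(−c·d₂) = e^{c(d₂−d₁)}
= exp(0.545 × 0.8) = exp(0.436) = 1.5465

1.55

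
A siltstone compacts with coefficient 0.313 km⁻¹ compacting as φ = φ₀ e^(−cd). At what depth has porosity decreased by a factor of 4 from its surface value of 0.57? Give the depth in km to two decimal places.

φ/φ₀ = 1/4 ⇒ exp(−c·d) = 1/4 ⇒ d = ln(4) / c
d = 1.3863 / 0.313 = 4.429 km

4.43 km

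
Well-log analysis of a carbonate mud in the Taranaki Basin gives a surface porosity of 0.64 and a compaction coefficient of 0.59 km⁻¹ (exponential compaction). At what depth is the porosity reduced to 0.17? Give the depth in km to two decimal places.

Invert Athy's law: Z = ln(φ₀/φ) / β
Z = ln(0.64/0.17) / 0.59 = ln(3.765) / 0.59 = 1.3257 / 0.59 = 2.247 km

2.25 km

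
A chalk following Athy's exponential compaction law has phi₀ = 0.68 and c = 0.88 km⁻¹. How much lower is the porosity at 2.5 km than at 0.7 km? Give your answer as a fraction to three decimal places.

phi(0.7) = 0.68·e^(−0.88×0.7) = 0.3673
phi(2.5) = 0.68·e^(−0.88×2.5) = 0.0753
Δphi = 0.3673 − 0.0753 = 0.2919

0.292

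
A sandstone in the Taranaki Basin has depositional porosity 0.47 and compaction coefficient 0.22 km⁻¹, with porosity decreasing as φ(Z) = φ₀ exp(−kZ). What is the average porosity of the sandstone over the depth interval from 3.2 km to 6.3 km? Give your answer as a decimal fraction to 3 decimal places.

⟨φ⟩ = (1/(Z₂−Z₁)) ∫ φ₀ e^(−kZ) dZ = φ₀·(e^(−k·Z₁) − e^(−k·Z₂)) / (k·(Z₂−Z₁))
e^(−0.22×3.2) = 0.4946; e^(−0.22×6.3) = 0.2501
⟨φ⟩ = 0.47 × (0.4946 − 0.2501) / (0.22 × 3.1) = 0.47 × 0.3585 = 0.1685

0.169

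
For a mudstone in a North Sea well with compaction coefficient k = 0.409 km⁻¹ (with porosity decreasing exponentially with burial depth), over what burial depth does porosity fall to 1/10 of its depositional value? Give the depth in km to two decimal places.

phi/phi₀ = 1/10 ⇒ exp(−k·Z) = 1/10 ⇒ Z = ln(10) / k
Z = 2.3026 / 0.409 = 5.630 km

5.63 km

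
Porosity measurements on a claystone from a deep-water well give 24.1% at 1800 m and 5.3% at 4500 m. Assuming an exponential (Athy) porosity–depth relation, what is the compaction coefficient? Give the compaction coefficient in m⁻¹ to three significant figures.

0.000561 m⁻¹

Working in km (1 km = 1000 m; β in km⁻¹ = β in m⁻¹ × 1000):
Athy: n(Z) = n₀ e^(−βZ) ⇒ n₁/n₂ = e^{β(Z₂−Z₁)} ⇒ β = ln(n₁/n₂)/(Z₂−Z₁)
β = ln(0.241/0.053) / (4.5 − 1.8) = ln(4.547) / 2.7 = 1.5145 / 2.7 = 0.5609 km⁻¹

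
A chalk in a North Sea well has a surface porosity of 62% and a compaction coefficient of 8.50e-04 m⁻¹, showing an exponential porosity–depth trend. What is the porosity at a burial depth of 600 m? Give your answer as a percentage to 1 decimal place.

37.2%

Working in km (1 km = 1000 m; c in km⁻¹ = c in m⁻¹ × 1000):
n = n₀·exp(−c·Z) = 0.62 × exp(−0.85 × 0.6) = 0.62 × exp(−0.51)
  = 0.62 × 0.6005 = 0.3723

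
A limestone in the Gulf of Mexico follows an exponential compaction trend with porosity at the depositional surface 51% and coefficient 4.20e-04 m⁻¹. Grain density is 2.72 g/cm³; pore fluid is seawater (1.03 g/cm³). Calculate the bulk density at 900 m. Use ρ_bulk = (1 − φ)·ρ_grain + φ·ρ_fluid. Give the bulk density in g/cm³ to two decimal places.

2.13 g/cm³

Working in km (1 km = 1000 m; k in km⁻¹ = k in m⁻¹ × 1000):
Porosity at depth: n = 0.51·exp(−0.42×0.9) = 0.51×0.6852 = 0.3495
Bulk density: ρ_b = (1−n)ρ_g + n·ρ_f = 0.6505×2.72 + 0.3495×1.03
       = 1.769 + 0.360 = 2.129 g/cm³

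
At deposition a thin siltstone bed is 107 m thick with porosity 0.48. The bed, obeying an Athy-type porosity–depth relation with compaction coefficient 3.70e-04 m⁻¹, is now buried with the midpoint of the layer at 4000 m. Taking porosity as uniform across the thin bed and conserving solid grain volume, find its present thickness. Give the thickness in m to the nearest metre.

Working in km (1 km = 1000 m; c in km⁻¹ = c in m⁻¹ × 1000):
Porosity at 4 km: φ = 0.48·exp(−0.37×4) = 0.1093
Solid-volume conservation: h(1−φ) = h₀(1−φ₀) ⇒ h = h₀·(1−φ₀)/(1−φ)
h = 0.107 × (1 − 0.48)/(1 − 0.1093) = 0.107 × 0.5838 = 0.0625 km

62 m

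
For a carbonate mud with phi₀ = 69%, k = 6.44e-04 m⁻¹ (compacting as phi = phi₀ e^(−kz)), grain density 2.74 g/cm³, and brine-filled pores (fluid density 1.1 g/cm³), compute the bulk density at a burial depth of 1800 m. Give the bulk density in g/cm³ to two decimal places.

Working in km (1 km = 1000 m; k in km⁻¹ = k in m⁻¹ × 1000):
Porosity at depth: phi = 0.69·exp(−0.644×1.8) = 0.69×0.3137 = 0.2165
Bulk density: ρ_b = (1−phi)ρ_g + phi·ρ_f = 0.7835×2.74 + 0.2165×1.1
       = 2.147 + 0.238 = 2.385 g/cm³

2.38 g/cm³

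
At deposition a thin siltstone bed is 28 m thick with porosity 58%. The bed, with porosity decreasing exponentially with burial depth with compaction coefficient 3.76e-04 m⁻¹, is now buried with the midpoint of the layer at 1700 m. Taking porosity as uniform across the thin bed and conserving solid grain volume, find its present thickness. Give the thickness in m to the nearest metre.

17 m

Working in km (1 km = 1000 m; c in km⁻¹ = c in m⁻¹ × 1000):
Porosity at 1.7 km: phi = 0.58·exp(−0.376×1.7) = 0.3061
Solid-volume conservation: h(1−phi) = h₀(1−phi₀) ⇒ h = h₀·(1−phi₀)/(1−phi)
h = 0.028 × (1 − 0.58)/(1 − 0.3061) = 0.028 × 0.6053 = 0.0169 km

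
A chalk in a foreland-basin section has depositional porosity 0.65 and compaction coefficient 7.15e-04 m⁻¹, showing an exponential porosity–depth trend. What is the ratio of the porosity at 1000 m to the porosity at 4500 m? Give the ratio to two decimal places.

Working in km (1 km = 1000 m; β in km⁻¹ = β in m⁻¹ × 1000):
phi(z₁)/phi(z₂) = e^(−β·z₁)/e^(−β·z₂) = e^{β(z₂−z₁)}
= exp(0.715 × 3.5) = exp(2.502) = 12.2130

12.21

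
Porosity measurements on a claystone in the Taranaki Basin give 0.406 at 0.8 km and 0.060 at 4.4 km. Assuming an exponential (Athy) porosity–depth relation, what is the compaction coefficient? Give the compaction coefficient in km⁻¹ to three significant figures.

Athy: n(z) = n₀ e^(−kz) ⇒ n₁/n₂ = e^{k(z₂−z₁)} ⇒ k = ln(n₁/n₂)/(z₂−z₁)
k = ln(0.406/0.06) / (4.4 − 0.8) = ln(6.767) / 3.6 = 1.9120 / 3.6 = 0.5311 km⁻¹

0.531 km⁻¹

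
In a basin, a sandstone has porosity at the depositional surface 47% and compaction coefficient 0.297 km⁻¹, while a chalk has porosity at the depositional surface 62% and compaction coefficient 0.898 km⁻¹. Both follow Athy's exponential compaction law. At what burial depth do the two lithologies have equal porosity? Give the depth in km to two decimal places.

Set φ₀ₐ e^(−βₐz) = φ₀ᵦ e^(−βᵦz) ⇒ ln(φ₀ₐ/φ₀ᵦ) = (βₐ − βᵦ)·z
z = ln(0.47/0.62) / (0.297 − 0.898) = -0.2770 / -0.601 = 0.461 km

0.46 km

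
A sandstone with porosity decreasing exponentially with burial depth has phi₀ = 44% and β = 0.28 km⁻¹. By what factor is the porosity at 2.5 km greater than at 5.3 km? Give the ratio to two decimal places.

phi(z₁)/phi(z₂) = e^(−β·z₁)/e^(−β·z₂) = e^{β(z₂−z₁)}
= exp(0.28 × 2.8) = exp(0.784) = 2.1902

2.19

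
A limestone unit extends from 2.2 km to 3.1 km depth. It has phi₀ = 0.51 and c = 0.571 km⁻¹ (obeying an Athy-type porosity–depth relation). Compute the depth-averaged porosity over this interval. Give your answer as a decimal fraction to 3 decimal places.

0.114

⟨phi⟩ = (1/(Z₂−Z₁)) ∫ phi₀ e^(−cZ) dZ = phi₀·(e^(−c·Z₁) − e^(−c·Z₂)) / (c·(Z₂−Z₁))
e^(−0.571×2.2) = 0.2847; e^(−0.571×3.1) = 0.1703
⟨phi⟩ = 0.51 × (0.2847 − 0.1703) / (0.571 × 0.9) = 0.51 × 0.2226 = 0.1135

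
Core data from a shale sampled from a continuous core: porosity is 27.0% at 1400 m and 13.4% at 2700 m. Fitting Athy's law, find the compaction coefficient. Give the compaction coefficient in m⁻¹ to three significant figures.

Working in km (1 km = 1000 m; k in km⁻¹ = k in m⁻¹ × 1000):
Athy: φ(d) = φ₀ e^(−kd) ⇒ φ₁/φ₂ = e^{k(d₂−d₁)} ⇒ k = ln(φ₁/φ₂)/(d₂−d₁)
k = ln(0.27/0.134) / (2.7 − 1.4) = ln(2.015) / 1.3 = 0.7006 / 1.3 = 0.5389 km⁻¹

0.000539 m⁻¹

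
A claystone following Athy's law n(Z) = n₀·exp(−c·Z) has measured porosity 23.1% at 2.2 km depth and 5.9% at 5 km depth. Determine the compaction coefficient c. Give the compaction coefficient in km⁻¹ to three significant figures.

0.487 km⁻¹

Athy: n(Z) = n₀ e^(−cZ) ⇒ n₁/n₂ = e^{c(Z₂−Z₁)} ⇒ c = ln(n₁/n₂)/(Z₂−Z₁)
c = ln(0.231/0.059) / (5 − 2.2) = ln(3.915) / 2.8 = 1.3649 / 2.8 = 0.4875 km⁻¹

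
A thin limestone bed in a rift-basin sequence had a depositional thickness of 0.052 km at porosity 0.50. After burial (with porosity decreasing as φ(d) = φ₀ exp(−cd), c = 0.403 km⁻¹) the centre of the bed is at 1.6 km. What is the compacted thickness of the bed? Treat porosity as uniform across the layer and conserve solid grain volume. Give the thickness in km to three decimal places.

0.035 km

Porosity at 1.6 km: φ = 0.5·exp(−0.403×1.6) = 0.2624
Solid-volume conservation: h(1−φ) = h₀(1−φ₀) ⇒ h = h₀·(1−φ₀)/(1−φ)
h = 0.052 × (1 − 0.5)/(1 − 0.2624) = 0.052 × 0.6779 = 0.0352 km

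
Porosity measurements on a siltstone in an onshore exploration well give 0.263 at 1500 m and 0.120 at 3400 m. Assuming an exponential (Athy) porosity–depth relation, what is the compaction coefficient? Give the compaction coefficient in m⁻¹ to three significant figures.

Working in km (1 km = 1000 m; k in km⁻¹ = k in m⁻¹ × 1000):
Athy: phi(Z) = phi₀ e^(−kZ) ⇒ phi₁/phi₂ = e^{k(Z₂−Z₁)} ⇒ k = ln(phi₁/phi₂)/(Z₂−Z₁)
k = ln(0.263/0.12) / (3.4 − 1.5) = ln(2.192) / 1.9 = 0.7847 / 1.9 = 0.413 km⁻¹

0.000413 m⁻¹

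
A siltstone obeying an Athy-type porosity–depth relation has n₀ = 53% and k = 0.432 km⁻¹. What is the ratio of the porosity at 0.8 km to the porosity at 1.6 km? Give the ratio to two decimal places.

1.41

n(Z₁)/n(Z₂) = e^(−k·Z₁)/e^(−k·Z₂) = e^{k(Z₂−Z₁)}
= exp(0.432 × 0.8) = exp(0.3456) = 1.4128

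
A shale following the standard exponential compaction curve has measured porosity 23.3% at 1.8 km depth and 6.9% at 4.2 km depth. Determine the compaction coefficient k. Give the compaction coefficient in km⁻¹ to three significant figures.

0.507 km⁻¹

Athy: φ(z) = φ₀ e^(−kz) ⇒ φ₁/φ₂ = e^{k(z₂−z₁)} ⇒ k = ln(φ₁/φ₂)/(z₂−z₁)
k = ln(0.233/0.069) / (4.2 − 1.8) = ln(3.377) / 2.4 = 1.2169 / 2.4 = 0.5071 km⁻¹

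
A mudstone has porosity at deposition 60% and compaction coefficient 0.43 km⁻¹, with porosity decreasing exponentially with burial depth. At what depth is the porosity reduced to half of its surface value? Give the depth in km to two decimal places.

1.61 km

n/n₀ = 1/2 ⇒ exp(−k·z) = 1/2 ⇒ z = ln(2) / k
z = 0.6931 / 0.43 = 1.612 km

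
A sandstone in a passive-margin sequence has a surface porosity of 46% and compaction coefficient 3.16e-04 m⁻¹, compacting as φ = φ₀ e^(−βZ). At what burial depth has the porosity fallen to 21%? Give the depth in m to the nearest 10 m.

2480 m

Working in km (1 km = 1000 m; β in km⁻¹ = β in m⁻¹ × 1000):
Invert Athy's law: Z = ln(φ₀/φ) / β
Z = ln(0.46/0.21) / 0.316 = ln(2.19) / 0.316 = 0.7841 / 0.316 = 2.481 km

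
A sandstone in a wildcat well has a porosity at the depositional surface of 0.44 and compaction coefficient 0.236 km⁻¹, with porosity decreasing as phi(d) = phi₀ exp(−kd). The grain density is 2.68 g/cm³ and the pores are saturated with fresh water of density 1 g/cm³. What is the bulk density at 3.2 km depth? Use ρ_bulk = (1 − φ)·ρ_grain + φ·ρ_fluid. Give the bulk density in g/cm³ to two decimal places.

2.33 g/cm³

Porosity at depth: phi = 0.44·exp(−0.236×3.2) = 0.44×0.4699 = 0.2068
Bulk density: ρ_b = (1−phi)ρ_g + phi·ρ_f = 0.7932×2.68 + 0.2068×1
       = 2.126 + 0.207 = 2.333 g/cm³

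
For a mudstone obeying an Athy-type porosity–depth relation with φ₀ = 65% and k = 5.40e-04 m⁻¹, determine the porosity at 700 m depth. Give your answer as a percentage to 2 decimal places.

Working in km (1 km = 1000 m; k in km⁻¹ = k in m⁻¹ × 1000):
φ = φ₀·exp(−k·z) = 0.65 × exp(−0.54 × 0.7) = 0.65 × exp(−0.378)
  = 0.65 × 0.6852 = 0.4454

44.54%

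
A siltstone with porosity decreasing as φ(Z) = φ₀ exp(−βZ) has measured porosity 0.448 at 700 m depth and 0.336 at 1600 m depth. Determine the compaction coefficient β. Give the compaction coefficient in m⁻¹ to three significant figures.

Working in km (1 km = 1000 m; β in km⁻¹ = β in m⁻¹ × 1000):
Athy: φ(Z) = φ₀ e^(−βZ) ⇒ φ₁/φ₂ = e^{β(Z₂−Z₁)} ⇒ β = ln(φ₁/φ₂)/(Z₂−Z₁)
β = ln(0.448/0.336) / (1.6 − 0.7) = ln(1.333) / 0.9 = 0.2877 / 0.9 = 0.3196 km⁻¹

0.000320 m⁻¹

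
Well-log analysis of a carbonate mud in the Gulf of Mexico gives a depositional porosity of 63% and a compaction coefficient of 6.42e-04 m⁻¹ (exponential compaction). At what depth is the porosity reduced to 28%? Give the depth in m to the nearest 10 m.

1260 m

Working in km (1 km = 1000 m; k in km⁻¹ = k in m⁻¹ × 1000):
Invert Athy's law: Z = ln(phi₀/phi) / k
Z = ln(0.63/0.28) / 0.642 = ln(2.25) / 0.642 = 0.8109 / 0.642 = 1.263 km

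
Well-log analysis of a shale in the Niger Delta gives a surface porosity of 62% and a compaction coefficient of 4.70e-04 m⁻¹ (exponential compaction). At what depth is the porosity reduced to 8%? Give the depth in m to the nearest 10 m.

Working in km (1 km = 1000 m; k in km⁻¹ = k in m⁻¹ × 1000):
Invert Athy's law: d = ln(phi₀/phi) / k
d = ln(0.62/0.08) / 0.47 = ln(7.75) / 0.47 = 2.0477 / 0.47 = 4.357 km

4360 m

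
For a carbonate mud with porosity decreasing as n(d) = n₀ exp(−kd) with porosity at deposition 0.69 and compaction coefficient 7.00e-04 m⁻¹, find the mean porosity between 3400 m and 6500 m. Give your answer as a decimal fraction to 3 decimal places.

Working in km (1 km = 1000 m; k in km⁻¹ = k in m⁻¹ × 1000):
⟨n⟩ = (1/(d₂−d₁)) ∫ n₀ e^(−kd) dd = n₀·(e^(−k·d₁) − e^(−k·d₂)) / (k·(d₂−d₁))
e^(−0.7×3.4) = 0.0926; e^(−0.7×6.5) = 0.0106
⟨n⟩ = 0.69 × (0.0926 − 0.0106) / (0.7 × 3.1) = 0.69 × 0.0378 = 0.0261

0.026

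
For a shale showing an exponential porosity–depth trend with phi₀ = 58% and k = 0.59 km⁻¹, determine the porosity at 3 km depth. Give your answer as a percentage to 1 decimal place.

9.9%

phi = phi₀·exp(−k·Z) = 0.58 × exp(−0.59 × 3) = 0.58 × exp(−1.77)
  = 0.58 × 0.1703 = 0.0988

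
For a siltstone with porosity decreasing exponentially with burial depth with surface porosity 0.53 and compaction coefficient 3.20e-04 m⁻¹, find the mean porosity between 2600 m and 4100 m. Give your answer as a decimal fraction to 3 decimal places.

Working in km (1 km = 1000 m; c in km⁻¹ = c in m⁻¹ × 1000):
⟨phi⟩ = (1/(z₂−z₁)) ∫ phi₀ e^(−cz) dz = phi₀·(e^(−c·z₁) − e^(−c·z₂)) / (c·(z₂−z₁))
e^(−0.32×2.6) = 0.4352; e^(−0.32×4.1) = 0.2693
⟨phi⟩ = 0.53 × (0.4352 − 0.2693) / (0.32 × 1.5) = 0.53 × 0.3456 = 0.1832

0.183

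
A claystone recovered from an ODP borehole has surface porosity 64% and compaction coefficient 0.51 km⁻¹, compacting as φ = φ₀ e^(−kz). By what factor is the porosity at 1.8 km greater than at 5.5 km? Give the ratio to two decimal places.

φ(z₁)/φ(z₂) = e^(−k·z₁)/e^(−k·z₂) = e^{k(z₂−z₁)}
= exp(0.51 × 3.7) = exp(1.887) = 6.5995

6.60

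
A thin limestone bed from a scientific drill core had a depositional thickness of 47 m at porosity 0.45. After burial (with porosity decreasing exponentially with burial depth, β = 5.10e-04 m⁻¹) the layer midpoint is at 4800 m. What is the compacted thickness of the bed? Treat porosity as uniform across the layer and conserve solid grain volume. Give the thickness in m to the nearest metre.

Working in km (1 km = 1000 m; β in km⁻¹ = β in m⁻¹ × 1000):
Porosity at 4.8 km: n = 0.45·exp(−0.51×4.8) = 0.0389
Solid-volume conservation: h(1−n) = h₀(1−n₀) ⇒ h = h₀·(1−n₀)/(1−n)
h = 0.047 × (1 − 0.45)/(1 − 0.0389) = 0.047 × 0.5723 = 0.0269 km

27 m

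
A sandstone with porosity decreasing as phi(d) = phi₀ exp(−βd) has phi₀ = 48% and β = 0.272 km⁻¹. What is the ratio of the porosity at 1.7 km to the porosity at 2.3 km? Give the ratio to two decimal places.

1.18

phi(d₁)/phi(d₂) = e^(−β·d₁)/e^(−β·d₂) = e^{β(d₂−d₁)}
= exp(0.272 × 0.6) = exp(0.1632) = 1.1773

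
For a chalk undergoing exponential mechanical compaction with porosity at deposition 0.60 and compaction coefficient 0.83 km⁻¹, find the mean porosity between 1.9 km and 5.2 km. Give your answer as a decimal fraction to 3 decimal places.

0.042

⟨φ⟩ = (1/(z₂−z₁)) ∫ φ₀ e^(−βz) dz = φ₀·(e^(−β·z₁) − e^(−β·z₂)) / (β·(z₂−z₁))
e^(−0.83×1.9) = 0.2066; e^(−0.83×5.2) = 0.0134
⟨φ⟩ = 0.6 × (0.2066 − 0.0134) / (0.83 × 3.3) = 0.6 × 0.0706 = 0.0423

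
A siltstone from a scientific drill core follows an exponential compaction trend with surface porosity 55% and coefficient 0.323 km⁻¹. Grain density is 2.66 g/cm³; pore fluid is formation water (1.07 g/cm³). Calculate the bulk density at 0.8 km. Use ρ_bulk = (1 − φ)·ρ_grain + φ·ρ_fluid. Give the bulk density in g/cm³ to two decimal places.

1.98 g/cm³

Porosity at depth: phi = 0.55·exp(−0.323×0.8) = 0.55×0.7723 = 0.4248
Bulk density: ρ_b = (1−phi)ρ_g + phi·ρ_f = 0.5752×2.66 + 0.4248×1.07
       = 1.530 + 0.454 = 1.985 g/cm³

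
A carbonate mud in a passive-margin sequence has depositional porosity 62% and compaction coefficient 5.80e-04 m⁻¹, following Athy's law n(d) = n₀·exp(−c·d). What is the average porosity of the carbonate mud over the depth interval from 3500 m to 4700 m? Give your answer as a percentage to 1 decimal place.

5.9%

Working in km (1 km = 1000 m; c in km⁻¹ = c in m⁻¹ × 1000):
⟨n⟩ = (1/(d₂−d₁)) ∫ n₀ e^(−cd) dd = n₀·(e^(−c·d₁) − e^(−c·d₂)) / (c·(d₂−d₁))
e^(−0.58×3.5) = 0.1313; e^(−0.58×4.7) = 0.0655
⟨n⟩ = 0.62 × (0.1313 − 0.0655) / (0.58 × 1.2) = 0.62 × 0.0946 = 0.0587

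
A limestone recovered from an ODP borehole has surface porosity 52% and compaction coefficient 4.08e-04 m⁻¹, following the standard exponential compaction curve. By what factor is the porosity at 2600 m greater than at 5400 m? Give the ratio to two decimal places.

Working in km (1 km = 1000 m; k in km⁻¹ = k in m⁻¹ × 1000):
n(Z₁)/n(Z₂) = e^(−k·Z₁)/e^(−k·Z₂) = e^{k(Z₂−Z₁)}
= exp(0.408 × 2.8) = exp(1.142) = 3.1343

3.13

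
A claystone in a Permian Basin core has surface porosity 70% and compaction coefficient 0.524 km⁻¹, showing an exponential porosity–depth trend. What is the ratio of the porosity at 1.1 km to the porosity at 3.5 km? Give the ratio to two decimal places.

3.52

n(d₁)/n(d₂) = e^(−k·d₁)/e^(−k·d₂) = e^{k(d₂−d₁)}
= exp(0.524 × 2.4) = exp(1.258) = 3.5170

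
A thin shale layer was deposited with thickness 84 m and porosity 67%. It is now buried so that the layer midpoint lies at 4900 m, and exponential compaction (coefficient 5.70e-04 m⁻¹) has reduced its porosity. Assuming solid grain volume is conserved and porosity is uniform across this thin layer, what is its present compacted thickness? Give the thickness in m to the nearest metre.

Working in km (1 km = 1000 m; β in km⁻¹ = β in m⁻¹ × 1000):
Porosity at 4.9 km: phi = 0.67·exp(−0.57×4.9) = 0.0410
Solid-volume conservation: h(1−phi) = h₀(1−phi₀) ⇒ h = h₀·(1−phi₀)/(1−phi)
h = 0.084 × (1 − 0.67)/(1 − 0.0410) = 0.084 × 0.3441 = 0.0289 km

29 m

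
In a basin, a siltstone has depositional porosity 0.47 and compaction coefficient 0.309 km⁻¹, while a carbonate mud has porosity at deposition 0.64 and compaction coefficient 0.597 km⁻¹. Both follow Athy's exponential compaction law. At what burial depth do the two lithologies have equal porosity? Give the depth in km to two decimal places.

Set n₀ₐ e^(−kₐd) = n₀ᵦ e^(−kᵦd) ⇒ ln(n₀ₐ/n₀ᵦ) = (kₐ − kᵦ)·d
d = ln(0.47/0.64) / (0.309 − 0.597) = -0.3087 / -0.288 = 1.072 km

1.07 km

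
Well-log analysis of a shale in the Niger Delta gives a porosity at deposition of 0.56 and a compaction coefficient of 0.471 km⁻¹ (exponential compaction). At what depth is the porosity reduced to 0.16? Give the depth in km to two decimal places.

2.66 km

Invert Athy's law: Z = ln(φ₀/φ) / k
Z = ln(0.56/0.16) / 0.471 = ln(3.5) / 0.471 = 1.2528 / 0.471 = 2.660 km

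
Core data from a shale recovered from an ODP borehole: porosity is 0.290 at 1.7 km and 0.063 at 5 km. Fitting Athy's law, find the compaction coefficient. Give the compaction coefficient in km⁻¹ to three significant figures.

0.463 km⁻¹

Athy: n(Z) = n₀ e^(−cZ) ⇒ n₁/n₂ = e^{c(Z₂−Z₁)} ⇒ c = ln(n₁/n₂)/(Z₂−Z₁)
c = ln(0.29/0.063) / (5 − 1.7) = ln(4.603) / 3.3 = 1.5267 / 3.3 = 0.4627 km⁻¹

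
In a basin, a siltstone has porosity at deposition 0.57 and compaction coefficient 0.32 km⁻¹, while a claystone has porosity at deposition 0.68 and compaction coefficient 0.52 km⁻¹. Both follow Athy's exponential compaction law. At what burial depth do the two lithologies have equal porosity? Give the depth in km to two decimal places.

0.88 km

Set φ₀ₐ e^(−βₐZ) = φ₀ᵦ e^(−βᵦZ) ⇒ ln(φ₀ₐ/φ₀ᵦ) = (βₐ − βᵦ)·Z
Z = ln(0.57/0.68) / (0.32 − 0.52) = -0.1765 / -0.2 = 0.882 km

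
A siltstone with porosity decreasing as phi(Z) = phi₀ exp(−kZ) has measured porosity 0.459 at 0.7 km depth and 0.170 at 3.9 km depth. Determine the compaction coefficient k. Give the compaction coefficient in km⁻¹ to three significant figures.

Athy: phi(Z) = phi₀ e^(−kZ) ⇒ phi₁/phi₂ = e^{k(Z₂−Z₁)} ⇒ k = ln(phi₁/phi₂)/(Z₂−Z₁)
k = ln(0.459/0.17) / (3.9 − 0.7) = ln(2.7) / 3.2 = 0.9933 / 3.2 = 0.3104 km⁻¹

0.310 km⁻¹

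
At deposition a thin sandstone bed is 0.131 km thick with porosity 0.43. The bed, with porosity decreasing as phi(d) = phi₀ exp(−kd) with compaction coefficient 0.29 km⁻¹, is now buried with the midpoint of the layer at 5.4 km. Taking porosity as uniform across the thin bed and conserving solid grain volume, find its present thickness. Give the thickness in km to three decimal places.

0.082 km

Porosity at 5.4 km: phi = 0.43·exp(−0.29×5.4) = 0.0898
Solid-volume conservation: h(1−phi) = h₀(1−phi₀) ⇒ h = h₀·(1−phi₀)/(1−phi)
h = 0.131 × (1 − 0.43)/(1 − 0.0898) = 0.131 × 0.6262 = 0.0820 km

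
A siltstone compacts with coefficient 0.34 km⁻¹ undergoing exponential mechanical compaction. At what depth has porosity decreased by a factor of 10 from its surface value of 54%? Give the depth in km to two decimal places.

phi/phi₀ = 1/10 ⇒ exp(−c·Z) = 1/10 ⇒ Z = ln(10) / c
Z = 2.3026 / 0.34 = 6.772 km

6.77 km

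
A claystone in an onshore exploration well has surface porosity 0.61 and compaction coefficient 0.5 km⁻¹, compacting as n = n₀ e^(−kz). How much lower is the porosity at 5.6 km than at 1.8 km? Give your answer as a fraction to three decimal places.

0.211

n(1.8) = 0.61·e^(−0.5×1.8) = 0.2480
n(5.6) = 0.61·e^(−0.5×5.6) = 0.0371
Δn = 0.2480 − 0.0371 = 0.2109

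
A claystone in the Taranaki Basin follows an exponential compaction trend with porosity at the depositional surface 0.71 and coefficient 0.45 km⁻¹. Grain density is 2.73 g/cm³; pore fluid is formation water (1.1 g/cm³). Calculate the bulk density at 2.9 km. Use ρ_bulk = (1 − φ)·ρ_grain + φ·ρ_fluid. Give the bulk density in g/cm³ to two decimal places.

Porosity at depth: n = 0.71·exp(−0.45×2.9) = 0.71×0.2712 = 0.1925
Bulk density: ρ_b = (1−n)ρ_g + n·ρ_f = 0.8075×2.73 + 0.1925×1.1
       = 2.204 + 0.212 = 2.416 g/cm³

2.42 g/cm³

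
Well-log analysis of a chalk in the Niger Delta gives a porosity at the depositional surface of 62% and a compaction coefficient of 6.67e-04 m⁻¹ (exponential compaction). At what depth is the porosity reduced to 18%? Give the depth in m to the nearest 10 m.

1850 m

Working in km (1 km = 1000 m; c in km⁻¹ = c in m⁻¹ × 1000):
Invert Athy's law: Z = ln(phi₀/phi) / c
Z = ln(0.62/0.18) / 0.667 = ln(3.444) / 0.667 = 1.2368 / 0.667 = 1.854 km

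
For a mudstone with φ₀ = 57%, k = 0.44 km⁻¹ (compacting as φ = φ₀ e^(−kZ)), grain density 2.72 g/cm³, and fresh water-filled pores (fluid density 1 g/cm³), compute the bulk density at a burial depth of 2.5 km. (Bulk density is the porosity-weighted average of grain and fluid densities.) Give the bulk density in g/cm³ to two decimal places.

Porosity at depth: φ = 0.57·exp(−0.44×2.5) = 0.57×0.3329 = 0.1897
Bulk density: ρ_b = (1−φ)ρ_g + φ·ρ_f = 0.8103×2.72 + 0.1897×1
       = 2.204 + 0.190 = 2.394 g/cm³

2.39 g/cm³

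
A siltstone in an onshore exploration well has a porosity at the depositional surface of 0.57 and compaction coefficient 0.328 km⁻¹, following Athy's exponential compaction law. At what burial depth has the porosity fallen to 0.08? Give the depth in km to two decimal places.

5.99 km

Invert Athy's law: d = ln(phi₀/phi) / β
d = ln(0.57/0.08) / 0.328 = ln(7.125) / 0.328 = 1.9636 / 0.328 = 5.987 km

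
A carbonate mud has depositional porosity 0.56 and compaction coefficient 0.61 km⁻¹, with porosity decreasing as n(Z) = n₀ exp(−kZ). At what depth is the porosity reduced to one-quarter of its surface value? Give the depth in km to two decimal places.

2.27 km

n/n₀ = 1/4 ⇒ exp(−k·Z) = 1/4 ⇒ Z = ln(4) / k
Z = 1.3863 / 0.61 = 2.273 km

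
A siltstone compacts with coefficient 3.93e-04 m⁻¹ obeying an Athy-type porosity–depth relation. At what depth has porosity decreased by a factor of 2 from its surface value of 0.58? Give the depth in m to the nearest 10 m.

Working in km (1 km = 1000 m; β in km⁻¹ = β in m⁻¹ × 1000):
phi/phi₀ = 1/2 ⇒ exp(−β·Z) = 1/2 ⇒ Z = ln(2) / β
Z = 0.6931 / 0.393 = 1.764 km

1760 m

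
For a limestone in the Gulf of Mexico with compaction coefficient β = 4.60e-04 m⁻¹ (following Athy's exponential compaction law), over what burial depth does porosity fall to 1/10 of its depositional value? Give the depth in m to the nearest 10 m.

Working in km (1 km = 1000 m; β in km⁻¹ = β in m⁻¹ × 1000):
φ/φ₀ = 1/10 ⇒ exp(−β·Z) = 1/10 ⇒ Z = ln(10) / β
Z = 2.3026 / 0.46 = 5.006 km

5010 m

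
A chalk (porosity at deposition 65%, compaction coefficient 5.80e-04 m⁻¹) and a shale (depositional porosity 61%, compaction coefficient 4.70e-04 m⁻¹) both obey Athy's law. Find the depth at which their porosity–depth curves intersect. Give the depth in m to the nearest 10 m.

Working in km (1 km = 1000 m; c in km⁻¹ = c in m⁻¹ × 1000):
Set n₀ₐ e^(−cₐZ) = n₀ᵦ e^(−cᵦZ) ⇒ ln(n₀ₐ/n₀ᵦ) = (cₐ − cᵦ)·Z
Z = ln(0.65/0.61) / (0.58 − 0.47) = 0.0635 / 0.11 = 0.577 km

580 m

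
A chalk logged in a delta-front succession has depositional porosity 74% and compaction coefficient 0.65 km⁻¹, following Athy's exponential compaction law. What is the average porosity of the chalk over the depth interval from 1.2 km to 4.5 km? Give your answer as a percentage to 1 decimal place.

14.0%

⟨n⟩ = (1/(Z₂−Z₁)) ∫ n₀ e^(−kZ) dZ = n₀·(e^(−k·Z₁) − e^(−k·Z₂)) / (k·(Z₂−Z₁))
e^(−0.65×1.2) = 0.4584; e^(−0.65×4.5) = 0.0537
⟨n⟩ = 0.74 × (0.4584 − 0.0537) / (0.65 × 3.3) = 0.74 × 0.1887 = 0.1396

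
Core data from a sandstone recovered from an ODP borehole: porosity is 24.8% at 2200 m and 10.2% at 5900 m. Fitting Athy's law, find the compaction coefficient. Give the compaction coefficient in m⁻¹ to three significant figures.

0.000240 m⁻¹

Working in km (1 km = 1000 m; β in km⁻¹ = β in m⁻¹ × 1000):
Athy: φ(d) = φ₀ e^(−βd) ⇒ φ₁/φ₂ = e^{β(d₂−d₁)} ⇒ β = ln(φ₁/φ₂)/(d₂−d₁)
β = ln(0.248/0.102) / (5.9 − 2.2) = ln(2.431) / 3.7 = 0.8885 / 3.7 = 0.2401 km⁻¹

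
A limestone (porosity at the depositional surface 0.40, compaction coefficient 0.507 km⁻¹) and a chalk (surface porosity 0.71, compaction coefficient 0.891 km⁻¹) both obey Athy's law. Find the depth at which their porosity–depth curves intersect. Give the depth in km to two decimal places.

Set n₀ₐ e^(−kₐd) = n₀ᵦ e^(−kᵦd) ⇒ ln(n₀ₐ/n₀ᵦ) = (kₐ − kᵦ)·d
d = ln(0.4/0.71) / (0.507 − 0.891) = -0.5738 / -0.384 = 1.494 km

1.49 km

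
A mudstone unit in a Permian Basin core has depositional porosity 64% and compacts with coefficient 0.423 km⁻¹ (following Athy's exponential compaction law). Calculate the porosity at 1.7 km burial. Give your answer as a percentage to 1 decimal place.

31.2%

φ = φ₀·exp(−c·Z) = 0.64 × exp(−0.423 × 1.7) = 0.64 × exp(−0.7191)
  = 0.64 × 0.4872 = 0.3118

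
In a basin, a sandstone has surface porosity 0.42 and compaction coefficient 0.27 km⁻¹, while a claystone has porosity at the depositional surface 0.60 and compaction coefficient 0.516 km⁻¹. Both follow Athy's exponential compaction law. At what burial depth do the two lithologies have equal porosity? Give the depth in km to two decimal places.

1.45 km

Set phi₀ₐ e^(−βₐz) = phi₀ᵦ e^(−βᵦz) ⇒ ln(phi₀ₐ/phi₀ᵦ) = (βₐ − βᵦ)·z
z = ln(0.42/0.6) / (0.27 − 0.516) = -0.3567 / -0.246 = 1.450 km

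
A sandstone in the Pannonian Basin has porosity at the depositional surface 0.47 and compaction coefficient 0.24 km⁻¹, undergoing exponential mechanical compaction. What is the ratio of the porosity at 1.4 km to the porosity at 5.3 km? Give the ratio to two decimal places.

2.55

φ(Z₁)/φ(Z₂) = e^(−β·Z₁)/e^(−β·Z₂) = e^{β(Z₂−Z₁)}
= exp(0.24 × 3.9) = exp(0.936) = 2.5498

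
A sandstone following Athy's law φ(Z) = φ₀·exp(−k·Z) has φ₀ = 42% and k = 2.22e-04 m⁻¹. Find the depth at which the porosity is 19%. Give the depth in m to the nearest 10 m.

Working in km (1 km = 1000 m; k in km⁻¹ = k in m⁻¹ × 1000):
Invert Athy's law: Z = ln(φ₀/φ) / k
Z = ln(0.42/0.19) / 0.222 = ln(2.211) / 0.222 = 0.7932 / 0.222 = 3.573 km

3570 m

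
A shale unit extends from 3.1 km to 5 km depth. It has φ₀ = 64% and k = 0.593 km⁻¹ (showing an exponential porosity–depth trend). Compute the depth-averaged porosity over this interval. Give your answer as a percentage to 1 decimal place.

⟨φ⟩ = (1/(Z₂−Z₁)) ∫ φ₀ e^(−kZ) dZ = φ₀·(e^(−k·Z₁) − e^(−k·Z₂)) / (k·(Z₂−Z₁))
e^(−0.593×3.1) = 0.1591; e^(−0.593×5) = 0.0516
⟨φ⟩ = 0.64 × (0.1591 − 0.0516) / (0.593 × 1.9) = 0.64 × 0.0954 = 0.0611

6.1%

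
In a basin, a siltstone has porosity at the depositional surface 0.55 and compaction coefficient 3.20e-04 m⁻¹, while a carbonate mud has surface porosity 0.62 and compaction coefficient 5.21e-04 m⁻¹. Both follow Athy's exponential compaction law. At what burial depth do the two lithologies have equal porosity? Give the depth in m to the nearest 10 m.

600 m

Working in km (1 km = 1000 m; β in km⁻¹ = β in m⁻¹ × 1000):
Set φ₀ₐ e^(−βₐz) = φ₀ᵦ e^(−βᵦz) ⇒ ln(φ₀ₐ/φ₀ᵦ) = (βₐ − βᵦ)·z
z = ln(0.55/0.62) / (0.32 − 0.521) = -0.1198 / -0.201 = 0.596 km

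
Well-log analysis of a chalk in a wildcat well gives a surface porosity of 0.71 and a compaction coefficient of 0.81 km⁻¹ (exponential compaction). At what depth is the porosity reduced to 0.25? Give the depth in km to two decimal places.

1.29 km

Invert Athy's law: z = ln(n₀/n) / c
z = ln(0.71/0.25) / 0.81 = ln(2.84) / 0.81 = 1.0438 / 0.81 = 1.289 km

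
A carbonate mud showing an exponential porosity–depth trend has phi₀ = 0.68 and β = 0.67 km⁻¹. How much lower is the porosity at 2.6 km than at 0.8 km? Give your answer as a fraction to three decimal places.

0.279

phi(0.8) = 0.68·e^(−0.67×0.8) = 0.3979
phi(2.6) = 0.68·e^(−0.67×2.6) = 0.1191
Δphi = 0.3979 − 0.1191 = 0.2787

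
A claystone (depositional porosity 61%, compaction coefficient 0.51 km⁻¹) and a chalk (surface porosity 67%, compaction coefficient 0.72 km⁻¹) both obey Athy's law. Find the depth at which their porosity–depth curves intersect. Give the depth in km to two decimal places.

Set φ₀ₐ e^(−cₐd) = φ₀ᵦ e^(−cᵦd) ⇒ ln(φ₀ₐ/φ₀ᵦ) = (cₐ − cᵦ)·d
d = ln(0.61/0.67) / (0.51 − 0.72) = -0.0938 / -0.21 = 0.447 km

0.45 km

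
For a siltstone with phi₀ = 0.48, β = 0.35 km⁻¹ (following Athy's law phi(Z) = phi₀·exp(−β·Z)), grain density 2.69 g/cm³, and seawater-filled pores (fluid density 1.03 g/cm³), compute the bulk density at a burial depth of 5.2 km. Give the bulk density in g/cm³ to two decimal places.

Porosity at depth: phi = 0.48·exp(−0.35×5.2) = 0.48×0.1620 = 0.0778
Bulk density: ρ_b = (1−phi)ρ_g + phi·ρ_f = 0.9222×2.69 + 0.0778×1.03
       = 2.481 + 0.080 = 2.561 g/cm³

2.56 g/cm³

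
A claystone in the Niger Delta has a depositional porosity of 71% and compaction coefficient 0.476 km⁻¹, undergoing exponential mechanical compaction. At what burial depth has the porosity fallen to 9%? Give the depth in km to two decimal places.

Invert Athy's law: Z = ln(φ₀/φ) / k
Z = ln(0.71/0.09) / 0.476 = ln(7.889) / 0.476 = 2.0655 / 0.476 = 4.339 km

4.34 km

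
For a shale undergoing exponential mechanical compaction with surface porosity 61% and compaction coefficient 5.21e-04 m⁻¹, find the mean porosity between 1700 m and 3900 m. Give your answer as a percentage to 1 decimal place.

15.0%

Working in km (1 km = 1000 m; β in km⁻¹ = β in m⁻¹ × 1000):
⟨φ⟩ = (1/(z₂−z₁)) ∫ φ₀ e^(−βz) dz = φ₀·(e^(−β·z₁) − e^(−β·z₂)) / (β·(z₂−z₁))
e^(−0.521×1.7) = 0.4124; e^(−0.521×3.9) = 0.1311
⟨φ⟩ = 0.61 × (0.4124 − 0.1311) / (0.521 × 2.2) = 0.61 × 0.2455 = 0.1497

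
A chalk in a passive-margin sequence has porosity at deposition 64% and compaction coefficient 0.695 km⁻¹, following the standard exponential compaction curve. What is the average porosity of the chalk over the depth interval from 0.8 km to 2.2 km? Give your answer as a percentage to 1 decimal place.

23.5%

⟨φ⟩ = (1/(z₂−z₁)) ∫ φ₀ e^(−cz) dz = φ₀·(e^(−c·z₁) − e^(−c·z₂)) / (c·(z₂−z₁))
e^(−0.695×0.8) = 0.5735; e^(−0.695×2.2) = 0.2168
⟨φ⟩ = 0.64 × (0.5735 − 0.2168) / (0.695 × 1.4) = 0.64 × 0.3666 = 0.2347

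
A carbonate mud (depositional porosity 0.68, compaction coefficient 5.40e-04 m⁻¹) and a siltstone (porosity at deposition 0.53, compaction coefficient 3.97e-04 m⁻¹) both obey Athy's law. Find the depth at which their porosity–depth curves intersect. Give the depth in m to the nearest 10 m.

1740 m

Working in km (1 km = 1000 m; β in km⁻¹ = β in m⁻¹ × 1000):
Set phi₀ₐ e^(−βₐz) = phi₀ᵦ e^(−βᵦz) ⇒ ln(phi₀ₐ/phi₀ᵦ) = (βₐ − βᵦ)·z
z = ln(0.68/0.53) / (0.54 − 0.397) = 0.2492 / 0.143 = 1.743 km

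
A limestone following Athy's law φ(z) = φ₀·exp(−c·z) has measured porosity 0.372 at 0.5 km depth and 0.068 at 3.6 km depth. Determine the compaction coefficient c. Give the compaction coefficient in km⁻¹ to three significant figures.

0.548 km⁻¹

Athy: φ(z) = φ₀ e^(−cz) ⇒ φ₁/φ₂ = e^{c(z₂−z₁)} ⇒ c = ln(φ₁/φ₂)/(z₂−z₁)
c = ln(0.372/0.068) / (3.6 − 0.5) = ln(5.471) / 3.1 = 1.6994 / 3.1 = 0.5482 km⁻¹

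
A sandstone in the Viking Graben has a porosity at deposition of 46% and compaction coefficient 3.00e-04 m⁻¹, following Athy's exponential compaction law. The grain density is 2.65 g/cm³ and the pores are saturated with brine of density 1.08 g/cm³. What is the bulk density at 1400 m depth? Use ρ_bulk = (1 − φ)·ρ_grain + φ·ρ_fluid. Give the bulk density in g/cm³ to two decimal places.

Working in km (1 km = 1000 m; β in km⁻¹ = β in m⁻¹ × 1000):
Porosity at depth: n = 0.46·exp(−0.3×1.4) = 0.46×0.6570 = 0.3022
Bulk density: ρ_b = (1−n)ρ_g + n·ρ_f = 0.6978×2.65 + 0.3022×1.08
       = 1.849 + 0.326 = 2.175 g/cm³

2.18 g/cm³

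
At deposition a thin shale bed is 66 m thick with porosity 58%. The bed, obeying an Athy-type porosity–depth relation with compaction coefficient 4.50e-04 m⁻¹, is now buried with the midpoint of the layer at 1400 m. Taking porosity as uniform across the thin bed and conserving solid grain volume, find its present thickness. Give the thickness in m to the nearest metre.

Working in km (1 km = 1000 m; β in km⁻¹ = β in m⁻¹ × 1000):
Porosity at 1.4 km: phi = 0.58·exp(−0.45×1.4) = 0.3089
Solid-volume conservation: h(1−phi) = h₀(1−phi₀) ⇒ h = h₀·(1−phi₀)/(1−phi)
h = 0.066 × (1 − 0.58)/(1 − 0.3089) = 0.066 × 0.6077 = 0.0401 km

40 m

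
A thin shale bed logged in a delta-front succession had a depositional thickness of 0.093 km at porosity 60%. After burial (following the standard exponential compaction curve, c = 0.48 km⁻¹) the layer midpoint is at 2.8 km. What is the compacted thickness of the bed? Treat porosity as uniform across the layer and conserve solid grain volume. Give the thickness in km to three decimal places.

0.044 km

Porosity at 2.8 km: phi = 0.6·exp(−0.48×2.8) = 0.1565
Solid-volume conservation: h(1−phi) = h₀(1−phi₀) ⇒ h = h₀·(1−phi₀)/(1−phi)
h = 0.093 × (1 − 0.6)/(1 − 0.1565) = 0.093 × 0.4742 = 0.0441 km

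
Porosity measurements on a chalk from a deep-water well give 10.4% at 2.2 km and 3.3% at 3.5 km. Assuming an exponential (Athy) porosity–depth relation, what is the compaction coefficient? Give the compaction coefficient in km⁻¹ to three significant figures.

Athy: φ(z) = φ₀ e^(−βz) ⇒ φ₁/φ₂ = e^{β(z₂−z₁)} ⇒ β = ln(φ₁/φ₂)/(z₂−z₁)
β = ln(0.104/0.033) / (3.5 − 2.2) = ln(3.152) / 1.3 = 1.1479 / 1.3 = 0.883 km⁻¹

0.883 km⁻¹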